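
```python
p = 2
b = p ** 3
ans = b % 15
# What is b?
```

Trace:
`p = 2` → p = 2
`b = p ** 3` → b = 8
`ans = b % 15` → ans = 8
So b = 8

Answer: 8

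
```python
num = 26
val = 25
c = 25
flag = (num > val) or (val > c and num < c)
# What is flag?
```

Trace:
`num = 26` → num = 26
`val = 25` → val = 25
`c = 25` → c = 25
`flag = (num > val) or (val > c and num < c)` → flag = True
So flag = True

Answer: True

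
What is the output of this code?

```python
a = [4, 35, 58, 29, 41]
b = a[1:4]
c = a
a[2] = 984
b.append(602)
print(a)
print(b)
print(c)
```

Key concept: slice vs alias.
Step by step:
`a = [4, 35, 58, 29, 41]` → a = [4, 35, 58, 29, 41]
`b = a[1:4]` → b = [35, 58, 29]
`c = a` → c = [4, 35, 58, 29, 41] (same object as a)
`a[2] = 984` → a = [4, 35, 984, 29, 41] (same object as c); c = [4, 35, 984, 29, 41] (same object as a)
`b.append(602)` → b = [35, 58, 29, 602]
`print(a)` → prints [4, 35, 984, 29, 41]
`print(b)` → prints [35, 58, 29, 602]
`print(c)` → prints [4, 35, 984, 29, 41]

Answer:
[4, 35, 984, 29, 41]
[35, 58, 29, 602]
[4, 35, 984, 29, 41]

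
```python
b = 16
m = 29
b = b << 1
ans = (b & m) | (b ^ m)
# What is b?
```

Trace:
`b = 16` → b = 16
`m = 29` → m = 29
`b = b << 1` → b = 32
`ans = (b & m) | (b ^ m)` → ans = 61
So b = 32

Answer: 32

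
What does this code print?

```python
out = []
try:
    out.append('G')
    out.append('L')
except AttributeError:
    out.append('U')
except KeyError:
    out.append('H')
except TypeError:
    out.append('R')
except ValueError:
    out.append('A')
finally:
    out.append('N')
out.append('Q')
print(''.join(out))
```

Execution trace: 'G' (try body) → 'L' (try body, no exception) → 'N' (finally) → 'Q' (after the try/except). Output: GLNQ

Answer: GLNQ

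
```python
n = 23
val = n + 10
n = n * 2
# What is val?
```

Trace:
`n = 23` → n = 23
`val = n + 10` → val = 33
`n = n * 2` → n = 46
So val = 33

Answer: 33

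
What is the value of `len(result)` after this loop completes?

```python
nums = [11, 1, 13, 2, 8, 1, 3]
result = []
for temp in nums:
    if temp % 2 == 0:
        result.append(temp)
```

Count even numbers in [11, 1, 13, 2, 8, 1, 3]
`result` takes the values: [] → [2] → [2, 8]
So `len(result)` = 2

Answer: 2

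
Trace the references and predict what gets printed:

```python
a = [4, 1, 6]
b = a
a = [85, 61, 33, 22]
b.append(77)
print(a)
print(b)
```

Key concept: rebinding vs mutation: a is rebound to a new list, b still points at the original.
Step by step:
`a = [4, 1, 6]` → a = [4, 1, 6]
`b = a` → b = [4, 1, 6] (same object as a)
`a = [85, 61, 33, 22]` → a = [85, 61, 33, 22]
`b.append(77)` → b = [4, 1, 6, 77]
`print(a)` → prints [85, 61, 33, 22]
`print(b)` → prints [4, 1, 6, 77]

Answer:
[85, 61, 33, 22]
[4, 1, 6, 77]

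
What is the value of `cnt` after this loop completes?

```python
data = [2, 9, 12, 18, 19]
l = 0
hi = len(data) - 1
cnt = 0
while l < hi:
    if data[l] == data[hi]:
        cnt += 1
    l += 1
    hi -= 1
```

Count matching pairs from ends
`cnt` takes the values: 0

Answer: 0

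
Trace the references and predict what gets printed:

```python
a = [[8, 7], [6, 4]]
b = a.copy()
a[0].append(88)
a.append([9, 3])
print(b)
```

Key concept: shallow copy with nested lists.
Step by step:
`a = [[8, 7], [6, 4]]` → a = [[8, 7], [6, 4]]
`b = a.copy()` → b = [[8, 7], [6, 4]]
`a[0].append(88)` → a = [[8, 7, 88], [6, 4]]; b = [[8, 7, 88], [6, 4]]
`a.append([9, 3])` → a = [[8, 7, 88], [6, 4], [9, 3]]
`print(b)` → prints [[8, 7, 88], [6, 4]]

Answer: [[8, 7, 88], [6, 4]]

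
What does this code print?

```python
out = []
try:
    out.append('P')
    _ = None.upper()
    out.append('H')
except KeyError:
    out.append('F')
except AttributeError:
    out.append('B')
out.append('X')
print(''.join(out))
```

Execution trace: 'P' (try body) → 'B' (except AttributeError) → 'X' (after the try/except). Output: PBX

Answer: PBX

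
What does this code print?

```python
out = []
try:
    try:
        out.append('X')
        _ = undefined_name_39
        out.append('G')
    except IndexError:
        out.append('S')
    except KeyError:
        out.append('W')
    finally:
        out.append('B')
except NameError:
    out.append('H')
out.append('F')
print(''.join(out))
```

Execution trace: 'X' (inner try body) → 'B' (inner finally) → 'H' (outer except NameError) → 'F' (after the try/except). Output: XBHF

Answer: XBHF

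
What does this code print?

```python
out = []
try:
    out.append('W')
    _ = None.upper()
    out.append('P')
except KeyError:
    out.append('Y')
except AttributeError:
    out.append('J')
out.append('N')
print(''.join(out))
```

Execution trace: 'W' (try body) → 'J' (except AttributeError) → 'N' (after the try/except). Output: WJN

Answer: WJN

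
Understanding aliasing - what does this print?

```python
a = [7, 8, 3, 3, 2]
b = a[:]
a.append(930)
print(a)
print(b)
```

Key concept: slice [:] creates copy.
Step by step:
`a = [7, 8, 3, 3, 2]` → a = [7, 8, 3, 3, 2]
`b = a[:]` → b = [7, 8, 3, 3, 2]
`a.append(930)` → a = [7, 8, 3, 3, 2, 930]
`print(a)` → prints [7, 8, 3, 3, 2, 930]
`print(b)` → prints [7, 8, 3, 3, 2]

Answer:
[7, 8, 3, 3, 2, 930]
[7, 8, 3, 3, 2]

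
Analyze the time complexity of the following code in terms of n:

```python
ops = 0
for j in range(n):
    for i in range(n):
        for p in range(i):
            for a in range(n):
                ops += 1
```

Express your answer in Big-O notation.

Each loop level contributes: n × n × n × n. Multiplying the contributions gives O(n^4).

Answer: O(n^4)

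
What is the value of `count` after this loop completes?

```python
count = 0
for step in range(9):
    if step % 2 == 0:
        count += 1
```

Count numbers divisible by 2 in range(9)
`count` takes the values: 0 → 1 → 2 → 3 → 4 → 5

Answer: 5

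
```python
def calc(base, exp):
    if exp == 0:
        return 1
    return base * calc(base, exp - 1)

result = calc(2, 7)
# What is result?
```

calc(2, 7) = 2 * 2 * 2 * 2 * 2 * 2 * 2 = 128

Answer: 128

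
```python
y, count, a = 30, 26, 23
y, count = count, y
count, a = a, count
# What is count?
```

Trace:
`y, count, a = 30, 26, 23` → y = 30; count = 26; a = 23
`y, count = count, y` → y = 26; count = 30
`count, a = a, count` → count = 23; a = 30
So count = 23

Answer: 23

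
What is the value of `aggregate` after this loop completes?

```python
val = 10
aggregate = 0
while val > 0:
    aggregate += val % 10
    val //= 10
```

Sum digits of 10
`aggregate` takes the values: 0 → 1

Answer: 1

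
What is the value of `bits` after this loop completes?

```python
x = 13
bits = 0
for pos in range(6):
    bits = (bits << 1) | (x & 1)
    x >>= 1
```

Reverse lowest 6 bits of 13
`bits` takes the values: 0 → 1 → 2 → 5 → 11 → 22 → 44

Answer: 44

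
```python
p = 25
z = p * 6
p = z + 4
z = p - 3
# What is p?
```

Trace:
`p = 25` → p = 25
`z = p * 6` → z = 150
`p = z + 4` → p = 154
`z = p - 3` → z = 151
So p = 154

Answer: 154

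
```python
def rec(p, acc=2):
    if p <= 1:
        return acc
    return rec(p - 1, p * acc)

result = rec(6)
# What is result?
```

Accumulator trace (n, acc): (6, 2) -> (5, 12) -> (4, 60) -> (3, 240) -> (2, 720) -> (1, 1440) -> return 1440

Answer: 1440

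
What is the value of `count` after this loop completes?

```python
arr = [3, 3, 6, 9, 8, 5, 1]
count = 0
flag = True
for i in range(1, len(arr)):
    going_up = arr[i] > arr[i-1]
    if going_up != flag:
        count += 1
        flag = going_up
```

Count direction changes in [3, 3, 6, 9, 8, 5, 1]
`count` takes the values: 0 → 1 → 2 → 3

Answer: 3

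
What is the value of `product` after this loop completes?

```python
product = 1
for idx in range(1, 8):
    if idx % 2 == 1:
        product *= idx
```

Product of odd numbers 1 to 7
`product` takes the values: 1 → 3 → 15 → 105

Answer: 105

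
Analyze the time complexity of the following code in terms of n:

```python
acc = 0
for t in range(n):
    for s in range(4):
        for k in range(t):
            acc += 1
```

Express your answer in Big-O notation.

Each loop level contributes: n × 1 × n. Multiplying the contributions gives O(n^2).

Answer: O(n^2)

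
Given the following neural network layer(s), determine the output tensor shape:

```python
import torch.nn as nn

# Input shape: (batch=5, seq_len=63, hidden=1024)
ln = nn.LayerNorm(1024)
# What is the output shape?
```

Input: (5, 63, 1024) -> Output: (5, 63, 1024)

Answer: (5, 63, 1024)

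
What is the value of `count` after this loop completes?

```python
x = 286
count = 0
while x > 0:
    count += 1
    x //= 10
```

Count digits by repeated division by 10
`count` takes the values: 0 → 1 → 2 → 3

Answer: 3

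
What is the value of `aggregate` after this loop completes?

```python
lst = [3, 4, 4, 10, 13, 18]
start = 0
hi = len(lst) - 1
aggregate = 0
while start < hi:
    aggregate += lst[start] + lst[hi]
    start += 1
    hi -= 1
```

Sum of pairs from ends
`aggregate` takes the values: 0 → 21 → 38 → 52

Answer: 52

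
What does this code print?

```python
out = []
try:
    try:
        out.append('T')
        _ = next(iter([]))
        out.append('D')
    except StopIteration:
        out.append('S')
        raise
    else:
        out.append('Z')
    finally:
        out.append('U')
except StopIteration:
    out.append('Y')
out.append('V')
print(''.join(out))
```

Execution trace: 'T' (inner try body) → 'S' (inner except StopIteration) → 'U' (inner finally) → 'Y' (outer except StopIteration) → 'V' (after the try/except). Output: TSUYV

Answer: TSUYV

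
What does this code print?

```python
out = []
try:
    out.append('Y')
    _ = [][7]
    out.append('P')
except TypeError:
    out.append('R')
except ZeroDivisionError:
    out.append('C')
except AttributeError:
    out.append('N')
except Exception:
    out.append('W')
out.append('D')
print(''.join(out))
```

Execution trace: 'Y' (try body) → 'W' (except Exception) → 'D' (after the try/except). Output: YWD

Answer: YWD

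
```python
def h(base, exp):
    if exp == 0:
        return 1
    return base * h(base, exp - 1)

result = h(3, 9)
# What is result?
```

h(3, 9) = 3 * 3 * 3 * 3 * 3 * 3 * 3 * 3 * 3 = 19683

Answer: 19683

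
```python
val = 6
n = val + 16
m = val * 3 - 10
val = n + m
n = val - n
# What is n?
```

Trace:
`val = 6` → val = 6
`n = val + 16` → n = 22
`m = val * 3 - 10` → m = 8
`val = n + m` → val = 30
`n = val - n` → n = 8
So n = 8

Answer: 8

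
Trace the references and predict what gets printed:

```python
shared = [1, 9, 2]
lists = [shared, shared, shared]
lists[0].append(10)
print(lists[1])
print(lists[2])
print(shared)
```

Key concept: list of same reference.
Step by step:
`shared = [1, 9, 2]` → shared = [1, 9, 2]
`lists = [shared, shared, shared]` → lists = [[1, 9, 2], [1, 9, 2], [1, 9, 2]]
`lists[0].append(10)` → shared = [1, 9, 2, 10]; lists = [[1, 9, 2, 10], [1, 9, 2, 10], [1, 9, 2, 10]]
`print(lists[1])` → prints [1, 9, 2, 10]
`print(lists[2])` → prints [1, 9, 2, 10]
`print(shared)` → prints [1, 9, 2, 10]

Answer:
[1, 9, 2, 10]
[1, 9, 2, 10]
[1, 9, 2, 10]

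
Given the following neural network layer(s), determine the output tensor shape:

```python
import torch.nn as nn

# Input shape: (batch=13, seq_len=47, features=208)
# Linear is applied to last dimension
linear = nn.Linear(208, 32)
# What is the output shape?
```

Input: (13, 47, 208) -> Output: (13, 47, 32)

Answer: (13, 47, 32)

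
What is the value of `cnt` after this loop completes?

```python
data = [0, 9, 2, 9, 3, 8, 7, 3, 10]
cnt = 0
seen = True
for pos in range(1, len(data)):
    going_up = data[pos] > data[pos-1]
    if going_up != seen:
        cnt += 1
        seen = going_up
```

Count direction changes in [0, 9, 2, 9, 3, 8, 7, 3, 10]
`cnt` takes the values: 0 → 1 → 2 → 3 → 4 → 5 → 6

Answer: 6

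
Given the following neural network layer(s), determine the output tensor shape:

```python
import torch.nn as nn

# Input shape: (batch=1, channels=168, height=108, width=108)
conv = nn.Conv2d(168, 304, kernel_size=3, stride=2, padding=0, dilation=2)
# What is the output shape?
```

Input: (1, 168, 108, 108) -> Output: (1, 304, 52, 52)

Answer: (1, 304, 52, 52)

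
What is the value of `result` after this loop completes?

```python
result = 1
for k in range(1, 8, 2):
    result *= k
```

Product of 1, 3, 5, ... up to 7
`result` takes the values: 1 → 3 → 15 → 105

Answer: 105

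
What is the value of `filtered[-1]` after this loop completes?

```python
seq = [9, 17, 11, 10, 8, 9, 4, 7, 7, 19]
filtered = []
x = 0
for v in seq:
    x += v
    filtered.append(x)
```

Cumulative sum ends at 101
`filtered` takes the values: [] → [9] → [9, 26] → [9, 26, 37] → [9, 26, 37, 47] → [9, 26, 37, 47, 55] → [9, 26, 37, 47, 55, 64] → [9, 26, 37, 47, 55, 64, 68] → [9, 26, 37, 47, 55, 64, 68, 75] → [9, 26, 37, 47, 55, 64, 68, 75, 82] → [9, 26, 37, 47, 55, 64, 68, 75, 82, 101]
So `filtered[-1]` = 101

Answer: 101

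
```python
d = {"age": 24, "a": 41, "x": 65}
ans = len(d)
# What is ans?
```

Trace:
`d = {"age": 24, "a": 41, "x": 65}` → d = {'age': 24, 'a': 41, 'x': 65}
`ans = len(d)` → ans = 3
So ans = 3

Answer: 3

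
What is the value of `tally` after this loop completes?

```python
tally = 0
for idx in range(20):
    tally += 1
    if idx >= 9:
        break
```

Loop breaks when idx reaches 9, tally is 10
`tally` takes the values: 0 → 1 → 2 → 3 → 4 → 5 → 6 → 7 → 8 → 9 → 10

Answer: 10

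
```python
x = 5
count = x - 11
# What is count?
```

Trace:
`x = 5` → x = 5
`count = x - 11` → count = -6
So count = -6

Answer: -6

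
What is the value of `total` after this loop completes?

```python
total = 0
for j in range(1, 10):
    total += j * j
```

Sum of squares 1² to 9² = 285
`total` takes the values: 0 → 1 → 5 → 14 → 30 → 55 → 91 → 140 → 204 → 285

Answer: 285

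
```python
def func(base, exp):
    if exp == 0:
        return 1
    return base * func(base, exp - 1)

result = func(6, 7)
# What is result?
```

func(6, 7) = 6 * 6 * 6 * 6 * 6 * 6 * 6 = 279936

Answer: 279936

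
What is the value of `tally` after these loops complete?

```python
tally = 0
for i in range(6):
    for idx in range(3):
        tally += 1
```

6 * 3 = 18
`tally` takes the values: 0 → 1 → 2 → 3 → 4 → 5 → 6 → 7 → 8 → 9 → 10 → 11 → 12 → 13 → 14 → 15 → 16 → 17 → 18

Answer: 18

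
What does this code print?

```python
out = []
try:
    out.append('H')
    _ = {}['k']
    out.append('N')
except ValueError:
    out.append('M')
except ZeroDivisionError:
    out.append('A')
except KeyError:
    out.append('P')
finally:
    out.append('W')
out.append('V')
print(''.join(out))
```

Execution trace: 'H' (try body) → 'P' (except KeyError) → 'W' (finally) → 'V' (after the try/except). Output: HPWV

Answer: HPWV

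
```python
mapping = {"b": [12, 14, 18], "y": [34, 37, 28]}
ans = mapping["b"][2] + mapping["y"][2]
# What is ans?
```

Trace:
`mapping = {"b": [12, 14, 18], "y": [34, 37, 28]}` → mapping = {'b': [12, 14, 18], 'y': [34, 37, 28]}
`ans = mapping["b"][2] + mapping["y"][2]` → ans = 46
So ans = 46

Answer: 46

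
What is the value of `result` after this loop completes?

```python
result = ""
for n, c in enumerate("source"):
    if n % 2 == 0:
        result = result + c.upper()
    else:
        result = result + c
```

Uppercase even positions in 'source'
`result` takes the values: "" → "S" → "So" → "SoU" → "SoUr" → "SoUrC" → "SoUrCe"

Answer: "SoUrCe"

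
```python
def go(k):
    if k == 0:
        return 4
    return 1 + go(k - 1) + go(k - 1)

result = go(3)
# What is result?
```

go(k) = 1 + 2·go(k-1), go(0)=4. Closed form: (4+1)·2^3 - 1 = 39.

Answer: 39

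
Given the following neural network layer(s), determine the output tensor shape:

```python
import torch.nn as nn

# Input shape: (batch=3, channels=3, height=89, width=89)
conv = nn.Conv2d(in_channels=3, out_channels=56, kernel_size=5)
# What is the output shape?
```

Input: (3, 3, 89, 89) -> Output: (3, 56, 85, 85)

Answer: (3, 56, 85, 85)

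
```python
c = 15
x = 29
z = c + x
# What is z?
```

Trace:
`c = 15` → c = 15
`x = 29` → x = 29
`z = c + x` → z = 44
So z = 44

Answer: 44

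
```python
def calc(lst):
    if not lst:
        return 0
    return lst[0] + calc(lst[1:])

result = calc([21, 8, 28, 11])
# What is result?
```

21 + 8 + 28 + 11 + 0 = 68

Answer: 68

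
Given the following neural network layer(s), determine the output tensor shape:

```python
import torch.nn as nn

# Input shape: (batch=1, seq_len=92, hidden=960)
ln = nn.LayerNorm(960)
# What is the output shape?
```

Input: (1, 92, 960) -> Output: (1, 92, 960)

Answer: (1, 92, 960)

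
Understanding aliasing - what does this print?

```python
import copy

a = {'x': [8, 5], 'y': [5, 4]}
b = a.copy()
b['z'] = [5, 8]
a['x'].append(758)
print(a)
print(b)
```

Key concept: shallow copy of dict with mutable values.
Step by step:
`a = {'x': [8, 5], 'y': [5, 4]}` → a = {'x': [8, 5], 'y': [5, 4]}
`b = a.copy()` → b = {'x': [8, 5], 'y': [5, 4]}
`b['z'] = [5, 8]` → b = {'x': [8, 5], 'y': [5, 4], 'z': [5, 8]}
`a['x'].append(758)` → a = {'x': [8, 5, 758], 'y': [5, 4]}; b = {'x': [8, 5, 758], 'y': [5, 4], 'z': [5, 8]}
`print(a)` → prints {'x': [8, 5, 758], 'y': [5, 4]}
`print(b)` → prints {'x': [8, 5, 758], 'y': [5, 4], 'z': [5, 8]}

Answer:
{'x': [8, 5, 758], 'y': [5, 4]}
{'x': [8, 5, 758], 'y': [5, 4], 'z': [5, 8]}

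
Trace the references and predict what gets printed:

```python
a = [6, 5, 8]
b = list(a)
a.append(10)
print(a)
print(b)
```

Key concept: list() constructor creates copy.
Step by step:
`a = [6, 5, 8]` → a = [6, 5, 8]
`b = list(a)` → b = [6, 5, 8]
`a.append(10)` → a = [6, 5, 8, 10]
`print(a)` → prints [6, 5, 8, 10]
`print(b)` → prints [6, 5, 8]

Answer:
[6, 5, 8, 10]
[6, 5, 8]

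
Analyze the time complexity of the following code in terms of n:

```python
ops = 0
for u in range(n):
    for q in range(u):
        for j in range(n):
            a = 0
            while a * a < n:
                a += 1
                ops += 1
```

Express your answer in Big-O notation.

Each loop level contributes: n × n × n × √n. Multiplying the contributions gives O(n^3√n).

Answer: O(n^3√n)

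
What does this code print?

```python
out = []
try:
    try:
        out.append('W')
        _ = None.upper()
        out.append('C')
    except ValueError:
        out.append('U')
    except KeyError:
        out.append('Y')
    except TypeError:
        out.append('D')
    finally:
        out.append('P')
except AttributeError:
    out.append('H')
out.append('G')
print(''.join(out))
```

Execution trace: 'W' (try body) → 'P' (finally) → 'H' (outer except AttributeError) → 'G' (after the try/except). Output: WPHG

Answer: WPHG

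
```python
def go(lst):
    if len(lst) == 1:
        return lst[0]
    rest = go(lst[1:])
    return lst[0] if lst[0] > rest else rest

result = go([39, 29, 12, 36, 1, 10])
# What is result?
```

Recursive max over [39, 29, 12, 36, 1, 10] = 39

Answer: 39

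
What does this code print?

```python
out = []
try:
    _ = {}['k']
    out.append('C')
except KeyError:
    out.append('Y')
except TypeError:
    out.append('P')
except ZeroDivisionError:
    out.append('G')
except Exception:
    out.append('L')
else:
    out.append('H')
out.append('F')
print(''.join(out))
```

Execution trace: 'Y' (except KeyError) → 'F' (after the try/except). Output: YF

Answer: YF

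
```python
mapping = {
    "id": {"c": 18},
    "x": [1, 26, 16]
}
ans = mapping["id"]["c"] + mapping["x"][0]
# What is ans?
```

Trace:
`mapping = { ...` → mapping = {'id': {'c': 18}, 'x': [1, 26, 16]}
`ans = mapping["id"]["c"] + mapping["x"][0]` → ans = 19
So ans = 19

Answer: 19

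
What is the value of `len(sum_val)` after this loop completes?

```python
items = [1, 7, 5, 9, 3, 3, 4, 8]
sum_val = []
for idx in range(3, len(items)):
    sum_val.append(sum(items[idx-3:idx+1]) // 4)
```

Number of 4-element averages
`sum_val` takes the values: [] → [5] → [5, 6] → [5, 6, 5] → [5, 6, 5, 4] → [5, 6, 5, 4, 4]
So `len(sum_val)` = 5

Answer: 5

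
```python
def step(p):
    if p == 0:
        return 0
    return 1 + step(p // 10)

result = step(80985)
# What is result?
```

Count of digits of 80985: 5

Answer: 5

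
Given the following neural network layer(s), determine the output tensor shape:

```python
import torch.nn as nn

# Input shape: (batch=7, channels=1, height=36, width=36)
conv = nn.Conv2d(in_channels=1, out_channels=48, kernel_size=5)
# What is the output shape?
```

Input: (7, 1, 36, 36) -> Output: (7, 48, 32, 32)

Answer: (7, 48, 32, 32)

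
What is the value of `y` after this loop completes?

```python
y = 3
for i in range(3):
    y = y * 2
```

Multiply by 2, 3 times: 3 * 2^3 = 24
`y` takes the values: 3 → 6 → 12 → 24

Answer: 24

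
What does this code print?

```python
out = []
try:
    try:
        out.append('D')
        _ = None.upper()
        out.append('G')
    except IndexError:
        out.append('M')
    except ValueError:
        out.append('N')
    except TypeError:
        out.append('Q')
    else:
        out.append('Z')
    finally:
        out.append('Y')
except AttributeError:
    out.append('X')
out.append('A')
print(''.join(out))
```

Execution trace: 'D' (try body) → 'Y' (finally) → 'X' (outer except AttributeError) → 'A' (after the try/except). Output: DYXA

Answer: DYXA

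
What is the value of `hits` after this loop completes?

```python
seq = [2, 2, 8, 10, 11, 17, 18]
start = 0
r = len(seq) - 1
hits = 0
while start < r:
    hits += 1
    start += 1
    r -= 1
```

Iterations until pointers meet (list length 7)
`hits` takes the values: 0 → 1 → 2 → 3

Answer: 3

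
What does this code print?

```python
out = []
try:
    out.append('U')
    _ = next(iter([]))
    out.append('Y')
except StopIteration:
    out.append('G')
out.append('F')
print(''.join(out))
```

Execution trace: 'U' (try body) → 'G' (except StopIteration) → 'F' (after the try/except). Output: UGF

Answer: UGF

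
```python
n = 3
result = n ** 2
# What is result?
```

Trace:
`n = 3` → n = 3
`result = n ** 2` → result = 9
So result = 9

Answer: 9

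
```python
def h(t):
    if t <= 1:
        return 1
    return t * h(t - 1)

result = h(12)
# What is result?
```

h(12) = 12 * 11 * 10 * 9 * 8 * 7 * 6 * 5 * 4 * 3 * 2 * 1 = 479001600

Answer: 479001600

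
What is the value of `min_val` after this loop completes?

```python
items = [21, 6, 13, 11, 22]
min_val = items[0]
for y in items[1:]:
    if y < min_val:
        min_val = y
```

Minimum of [21, 6, 13, 11, 22]
`min_val` takes the values: 21 → 6

Answer: 6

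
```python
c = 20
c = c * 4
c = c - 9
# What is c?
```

Trace:
`c = 20` → c = 20
`c = c * 4` → c = 80
`c = c - 9` → c = 71
So c = 71

Answer: 71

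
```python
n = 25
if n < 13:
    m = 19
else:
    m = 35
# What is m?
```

Trace:
`n = 25` → n = 25
`if n < 13: ...` → n < 13 is False, take else branch → m = 35
So m = 35

Answer: 35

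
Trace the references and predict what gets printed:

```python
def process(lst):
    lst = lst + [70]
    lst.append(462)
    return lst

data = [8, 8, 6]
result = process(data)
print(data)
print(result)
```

Key concept: rebinding parameter vs mutation.
Step by step:
`data = [8, 8, 6]` → data = [8, 8, 6]
`result = process(data)` → result = [8, 8, 6, 70, 462]
`print(data)` → prints [8, 8, 6]
`print(result)` → prints [8, 8, 6, 70, 462]

Answer:
[8, 8, 6]
[8, 8, 6, 70, 462]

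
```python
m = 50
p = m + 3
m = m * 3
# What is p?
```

Trace:
`m = 50` → m = 50
`p = m + 3` → p = 53
`m = m * 3` → m = 150
So p = 53

Answer: 53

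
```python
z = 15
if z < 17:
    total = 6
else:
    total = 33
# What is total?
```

Trace:
`z = 15` → z = 15
`if z < 17: ...` → z < 17 is True → total = 6
So total = 6

Answer: 6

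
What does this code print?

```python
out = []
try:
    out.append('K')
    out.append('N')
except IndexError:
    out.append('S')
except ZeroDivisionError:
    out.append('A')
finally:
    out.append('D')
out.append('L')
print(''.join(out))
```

Execution trace: 'K' (try body) → 'N' (try body, no exception) → 'D' (finally) → 'L' (after the try/except). Output: KNDL

Answer: KNDL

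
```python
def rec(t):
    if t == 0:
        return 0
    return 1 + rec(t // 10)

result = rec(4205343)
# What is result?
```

Count of digits of 4205343: 7

Answer: 7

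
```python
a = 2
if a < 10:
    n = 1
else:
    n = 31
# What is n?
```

Trace:
`a = 2` → a = 2
`if a < 10: ...` → a < 10 is True → n = 1
So n = 1

Answer: 1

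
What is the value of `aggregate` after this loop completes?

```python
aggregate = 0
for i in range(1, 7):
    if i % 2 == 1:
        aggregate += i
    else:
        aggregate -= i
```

Add odd, subtract even
`aggregate` takes the values: 0 → 1 → -1 → 2 → -2 → 3 → -3

Answer: -3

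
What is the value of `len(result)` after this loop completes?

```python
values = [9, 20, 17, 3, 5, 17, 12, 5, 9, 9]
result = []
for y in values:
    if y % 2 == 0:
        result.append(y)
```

Count even numbers in [9, 20, 17, 3, 5, 17, 12, 5, 9, 9]
`result` takes the values: [] → [20] → [20, 12]
So `len(result)` = 2

Answer: 2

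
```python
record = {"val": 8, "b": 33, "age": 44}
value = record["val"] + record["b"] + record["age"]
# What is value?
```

Trace:
`record = {"val": 8, "b": 33, "age": 44}` → record = {'val': 8, 'b': 33, 'age': 44}
`value = record["val"] + record["b"] + record["age"]` → value = 85
So value = 85

Answer: 85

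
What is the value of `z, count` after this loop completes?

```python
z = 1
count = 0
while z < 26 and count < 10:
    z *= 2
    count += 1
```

Double until >= 26 or 10 iterations
`z, count` takes the values: (1, 0) → (2, 0) → (2, 1) → (4, 1) → (4, 2) → (8, 2) → (8, 3) → (16, 3) → (16, 4) → (32, 4) → (32, 5)

Answer: 32, 5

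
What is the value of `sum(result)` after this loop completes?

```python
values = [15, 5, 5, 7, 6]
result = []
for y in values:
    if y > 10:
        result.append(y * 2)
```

Sum of doubled values > 10
`result` takes the values: [] → [30]
So `sum(result)` = 30

Answer: 30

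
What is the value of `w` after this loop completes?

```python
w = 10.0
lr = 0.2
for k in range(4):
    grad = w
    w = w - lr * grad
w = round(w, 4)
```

Gradient descent: w = 10.0 * (1 - 0.2)^4
`w` takes the values: 10.0 → 8.0 → 6.4 → 5.12 → 4.096

Answer: 4.096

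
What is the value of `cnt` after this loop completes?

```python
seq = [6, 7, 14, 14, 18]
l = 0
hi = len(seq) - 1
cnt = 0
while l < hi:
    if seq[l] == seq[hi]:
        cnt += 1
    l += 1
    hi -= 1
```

Count matching pairs from ends
`cnt` takes the values: 0

Answer: 0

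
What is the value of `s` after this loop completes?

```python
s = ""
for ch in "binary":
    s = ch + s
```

Reverse 'binary'
`s` takes the values: "" → "b" → "ib" → "nib" → "anib" → "ranib" → "yranib"

Answer: "yranib"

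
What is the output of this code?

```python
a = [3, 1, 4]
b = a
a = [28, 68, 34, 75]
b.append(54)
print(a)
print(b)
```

Key concept: rebinding vs mutation: a is rebound to a new list, b still points at the original.
Step by step:
`a = [3, 1, 4]` → a = [3, 1, 4]
`b = a` → b = [3, 1, 4] (same object as a)
`a = [28, 68, 34, 75]` → a = [28, 68, 34, 75]
`b.append(54)` → b = [3, 1, 4, 54]
`print(a)` → prints [28, 68, 34, 75]
`print(b)` → prints [3, 1, 4, 54]

Answer:
[28, 68, 34, 75]
[3, 1, 4, 54]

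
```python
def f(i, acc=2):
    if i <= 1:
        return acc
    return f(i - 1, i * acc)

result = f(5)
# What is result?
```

Accumulator trace (n, acc): (5, 2) -> (4, 10) -> (3, 40) -> (2, 120) -> (1, 240) -> return 240

Answer: 240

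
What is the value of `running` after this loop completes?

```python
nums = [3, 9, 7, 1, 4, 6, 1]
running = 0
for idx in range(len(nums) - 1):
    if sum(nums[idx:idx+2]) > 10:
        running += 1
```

Count windows with sum > 10
`running` takes the values: 0 → 1 → 2

Answer: 2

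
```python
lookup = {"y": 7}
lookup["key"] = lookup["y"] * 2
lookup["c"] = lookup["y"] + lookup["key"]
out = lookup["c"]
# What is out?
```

Trace:
`lookup = {"y": 7}` → lookup = {'y': 7}
`lookup["key"] = lookup["y"] * 2` → lookup = {'y': 7, 'key': 14}
`lookup["c"] = lookup["y"] + lookup["key"]` → lookup = {'y': 7, 'key': 14, 'c': 21}
`out = lookup["c"]` → out = 21
So out = 21

Answer: 21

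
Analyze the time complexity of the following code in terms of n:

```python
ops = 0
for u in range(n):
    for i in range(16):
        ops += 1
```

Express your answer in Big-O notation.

Each loop level contributes: n × 1. Multiplying the contributions gives O(n).

Answer: O(n)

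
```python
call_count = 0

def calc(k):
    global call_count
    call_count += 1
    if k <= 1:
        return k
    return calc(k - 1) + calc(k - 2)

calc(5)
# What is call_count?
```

Calls(k) = 1 + Calls(k-1) + Calls(k-2); Calls(0)=Calls(1)=1. For k=5 this gives 15.

Answer: 15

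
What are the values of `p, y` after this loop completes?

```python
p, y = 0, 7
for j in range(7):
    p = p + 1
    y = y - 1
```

p goes 0→7, y goes 7→0
`p, y` takes the values: (0, 7) → (1, 7) → (1, 6) → (2, 6) → (2, 5) → (3, 5) → (3, 4) → (4, 4) → (4, 3) → (5, 3) → (5, 2) → (6, 2) → (6, 1) → (7, 1) → (7, 0)

Answer: 7, 0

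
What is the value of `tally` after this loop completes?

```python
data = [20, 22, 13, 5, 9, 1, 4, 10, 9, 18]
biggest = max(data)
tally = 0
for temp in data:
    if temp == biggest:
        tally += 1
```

Count of max value 22 in [20, 22, 13, 5, 9, 1, 4, 10, 9, 18]
`tally` takes the values: 0 → 1

Answer: 1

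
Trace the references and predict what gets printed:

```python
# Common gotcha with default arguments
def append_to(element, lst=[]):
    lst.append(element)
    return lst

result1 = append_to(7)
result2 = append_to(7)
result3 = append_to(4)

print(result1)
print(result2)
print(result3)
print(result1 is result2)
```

Key concept: mutable default argument gotcha.
Step by step:
`result1 = append_to(7)` → result1 = [7]
`result2 = append_to(7)` → result1 = [7, 7] (same object as result2); result2 = [7, 7] (same object as result1)
`result3 = append_to(4)` → result1 = [7, 7, 4] (same object as result2, result3); result2 = [7, 7, 4] (same object as result1, result3); result3 = [7, 7, 4] (same object as result1, result2)
`print(result1)` → prints [7, 7, 4]
`print(result2)` → prints [7, 7, 4]
`print(result3)` → prints [7, 7, 4]
`print(result1 is result2)` → prints True

Answer:
[7, 7, 4]
[7, 7, 4]
[7, 7, 4]
True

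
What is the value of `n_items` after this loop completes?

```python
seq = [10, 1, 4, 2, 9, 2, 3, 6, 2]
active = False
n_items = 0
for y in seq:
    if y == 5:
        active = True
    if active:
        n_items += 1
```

Count elements after first 5 in [10, 1, 4, 2, 9, 2, 3, 6, 2]
`n_items` takes the values: 0

Answer: 0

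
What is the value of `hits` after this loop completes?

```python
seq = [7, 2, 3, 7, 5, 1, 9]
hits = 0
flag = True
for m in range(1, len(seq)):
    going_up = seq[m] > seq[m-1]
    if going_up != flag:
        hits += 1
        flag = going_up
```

Count direction changes in [7, 2, 3, 7, 5, 1, 9]
`hits` takes the values: 0 → 1 → 2 → 3 → 4

Answer: 4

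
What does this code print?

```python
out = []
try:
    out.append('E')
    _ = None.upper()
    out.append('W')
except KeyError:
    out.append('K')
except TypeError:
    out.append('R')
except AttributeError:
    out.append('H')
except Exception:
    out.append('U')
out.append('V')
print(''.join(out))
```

Execution trace: 'E' (try body) → 'H' (except AttributeError) → 'V' (after the try/except). Output: EHV

Answer: EHV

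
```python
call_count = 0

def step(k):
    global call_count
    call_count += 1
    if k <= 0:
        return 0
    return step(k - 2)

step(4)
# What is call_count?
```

Linear recursion stepping by 2: 3 calls from k=4 down to ≤0.

Answer: 3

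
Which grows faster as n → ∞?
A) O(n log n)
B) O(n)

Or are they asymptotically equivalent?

O(n log n) vs O(n): Higher order terms dominate.

Answer: A) O(n log n) grows faster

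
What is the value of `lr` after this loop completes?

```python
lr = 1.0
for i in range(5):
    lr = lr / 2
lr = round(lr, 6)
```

Halving LR 5 times: 1 / 2^5
`lr` takes the values: 1.0 → 0.5 → 0.25 → 0.125 → 0.0625 → 0.03125

Answer: 0.03125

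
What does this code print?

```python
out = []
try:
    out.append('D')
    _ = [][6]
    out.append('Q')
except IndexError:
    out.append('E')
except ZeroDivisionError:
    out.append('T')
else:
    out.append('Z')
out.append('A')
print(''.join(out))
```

Execution trace: 'D' (try body) → 'E' (except IndexError) → 'A' (after the try/except). Output: DEA

Answer: DEA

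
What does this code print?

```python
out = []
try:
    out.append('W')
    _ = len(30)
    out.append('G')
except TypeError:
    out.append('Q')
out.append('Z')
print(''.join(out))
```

Execution trace: 'W' (try body) → 'Q' (except TypeError) → 'Z' (after the try/except). Output: WQZ

Answer: WQZ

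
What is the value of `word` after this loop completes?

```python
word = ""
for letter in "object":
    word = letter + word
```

Reverse 'object'
`word` takes the values: "" → "o" → "bo" → "jbo" → "ejbo" → "cejbo" → "tcejbo"

Answer: "tcejbo"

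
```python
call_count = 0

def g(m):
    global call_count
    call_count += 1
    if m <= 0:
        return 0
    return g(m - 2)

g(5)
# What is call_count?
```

Linear recursion stepping by 2: 4 calls from m=5 down to ≤0.

Answer: 4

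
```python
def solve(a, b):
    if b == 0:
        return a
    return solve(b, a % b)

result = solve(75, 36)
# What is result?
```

solve(75, 36) -> solve(36, 3) -> solve(3, 0) -> 3

Answer: 3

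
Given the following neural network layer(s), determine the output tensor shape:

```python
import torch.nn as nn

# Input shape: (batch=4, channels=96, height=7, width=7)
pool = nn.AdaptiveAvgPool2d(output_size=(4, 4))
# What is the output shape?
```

Input: (4, 96, 7, 7) -> Output: (4, 96, 4, 4)

Answer: (4, 96, 4, 4)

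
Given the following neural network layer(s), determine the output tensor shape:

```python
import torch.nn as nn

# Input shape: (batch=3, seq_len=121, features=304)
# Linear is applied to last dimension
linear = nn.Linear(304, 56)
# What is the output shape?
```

Input: (3, 121, 304) -> Output: (3, 121, 56)

Answer: (3, 121, 56)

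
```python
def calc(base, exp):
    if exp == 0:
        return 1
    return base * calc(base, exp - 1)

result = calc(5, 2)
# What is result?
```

calc(5, 2) = 5 * 5 = 25

Answer: 25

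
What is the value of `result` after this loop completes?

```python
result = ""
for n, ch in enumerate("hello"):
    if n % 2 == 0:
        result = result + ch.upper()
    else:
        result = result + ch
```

Uppercase even positions in 'hello'
`result` takes the values: "" → "H" → "He" → "HeL" → "HeLl" → "HeLlO"

Answer: "HeLlO"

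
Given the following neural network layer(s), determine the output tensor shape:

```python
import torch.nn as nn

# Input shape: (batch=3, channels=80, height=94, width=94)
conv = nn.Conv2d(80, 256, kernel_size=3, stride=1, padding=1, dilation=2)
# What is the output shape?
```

Input: (3, 80, 94, 94) -> Output: (3, 256, 92, 92)

Answer: (3, 256, 92, 92)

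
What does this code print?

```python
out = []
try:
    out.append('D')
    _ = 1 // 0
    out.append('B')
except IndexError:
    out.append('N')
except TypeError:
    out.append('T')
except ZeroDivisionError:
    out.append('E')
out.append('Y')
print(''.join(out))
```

Execution trace: 'D' (try body) → 'E' (except ZeroDivisionError) → 'Y' (after the try/except). Output: DEY

Answer: DEY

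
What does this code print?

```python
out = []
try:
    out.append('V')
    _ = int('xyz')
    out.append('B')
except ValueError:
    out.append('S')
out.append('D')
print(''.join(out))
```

Execution trace: 'V' (try body) → 'S' (except ValueError) → 'D' (after the try/except). Output: VSD

Answer: VSD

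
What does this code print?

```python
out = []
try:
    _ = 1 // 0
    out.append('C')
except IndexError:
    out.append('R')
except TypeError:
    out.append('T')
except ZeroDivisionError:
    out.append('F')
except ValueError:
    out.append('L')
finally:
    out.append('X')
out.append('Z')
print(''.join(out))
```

Execution trace: 'F' (except ZeroDivisionError) → 'X' (finally) → 'Z' (after the try/except). Output: FXZ

Answer: FXZ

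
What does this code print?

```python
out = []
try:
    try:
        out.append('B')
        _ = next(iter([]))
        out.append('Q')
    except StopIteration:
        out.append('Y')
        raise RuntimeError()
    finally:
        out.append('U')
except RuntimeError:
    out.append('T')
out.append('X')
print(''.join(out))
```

Execution trace: 'B' (inner try body) → 'Y' (inner except StopIteration) → 'U' (inner finally) → 'T' (outer except RuntimeError) → 'X' (after the try/except). Output: BYUTX

Answer: BYUTX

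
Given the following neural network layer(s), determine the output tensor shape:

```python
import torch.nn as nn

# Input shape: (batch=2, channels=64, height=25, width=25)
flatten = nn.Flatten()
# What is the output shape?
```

Input: (2, 64, 25, 25) -> Output: (2, 40000)

Answer: (2, 40000)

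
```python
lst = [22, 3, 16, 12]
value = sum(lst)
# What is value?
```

Trace:
`lst = [22, 3, 16, 12]` → lst = [22, 3, 16, 12]
`value = sum(lst)` → value = 53
So value = 53

Answer: 53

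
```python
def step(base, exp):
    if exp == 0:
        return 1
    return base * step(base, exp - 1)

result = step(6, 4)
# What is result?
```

step(6, 4) = 6 * 6 * 6 * 6 = 1296

Answer: 1296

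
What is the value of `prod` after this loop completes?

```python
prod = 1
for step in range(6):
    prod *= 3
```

3^6 = 729
`prod` takes the values: 1 → 3 → 9 → 27 → 81 → 243 → 729

Answer: 729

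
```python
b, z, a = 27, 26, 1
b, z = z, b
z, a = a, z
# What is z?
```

Trace:
`b, z, a = 27, 26, 1` → b = 27; z = 26; a = 1
`b, z = z, b` → b = 26; z = 27
`z, a = a, z` → z = 1; a = 27
So z = 1

Answer: 1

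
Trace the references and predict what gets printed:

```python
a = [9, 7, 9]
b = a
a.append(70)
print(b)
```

Key concept: basic list aliasing.
Step by step:
`a = [9, 7, 9]` → a = [9, 7, 9]
`b = a` → b = [9, 7, 9] (same object as a)
`a.append(70)` → a = [9, 7, 9, 70] (same object as b); b = [9, 7, 9, 70] (same object as a)
`print(b)` → prints [9, 7, 9, 70]

Answer: [9, 7, 9, 70]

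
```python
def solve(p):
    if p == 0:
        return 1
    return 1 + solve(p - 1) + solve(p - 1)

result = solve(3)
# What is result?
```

solve(p) = 1 + 2·solve(p-1), solve(0)=1. Closed form: (1+1)·2^3 - 1 = 15.

Answer: 15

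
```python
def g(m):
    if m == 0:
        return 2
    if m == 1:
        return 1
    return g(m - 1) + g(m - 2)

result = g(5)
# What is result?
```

Build up from base cases: g(0)=2, g(1)=1, g(2)=3, g(3)=4, g(4)=7, g(5)=11

Answer: 11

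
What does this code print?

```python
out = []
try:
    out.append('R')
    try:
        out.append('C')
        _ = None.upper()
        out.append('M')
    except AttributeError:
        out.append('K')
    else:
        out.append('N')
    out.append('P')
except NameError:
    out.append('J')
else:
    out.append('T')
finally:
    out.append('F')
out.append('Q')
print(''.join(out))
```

Execution trace: 'R' (try body) → 'C' (inner try body) → 'K' (inner except AttributeError) → 'P' (try body, no exception) → 'T' (else) → 'F' (finally) → 'Q' (after the try/except). Output: RCKPTFQ

Answer: RCKPTFQ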